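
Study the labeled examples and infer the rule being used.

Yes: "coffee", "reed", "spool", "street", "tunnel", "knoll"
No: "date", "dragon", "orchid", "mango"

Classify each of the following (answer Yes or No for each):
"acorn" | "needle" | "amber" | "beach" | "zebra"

No, Yes, No, No, No

A rule that fits every label: has a double letter — true of each 'Yes' example, false of each 'No' one.
"acorn" — no doubled letter, hence No.
"needle" — 'ee' doubled, hence Yes.
"amber" — no doubled letter, hence No.
"beach" — no doubled letter, hence No.
"zebra" — no doubled letter, hence No.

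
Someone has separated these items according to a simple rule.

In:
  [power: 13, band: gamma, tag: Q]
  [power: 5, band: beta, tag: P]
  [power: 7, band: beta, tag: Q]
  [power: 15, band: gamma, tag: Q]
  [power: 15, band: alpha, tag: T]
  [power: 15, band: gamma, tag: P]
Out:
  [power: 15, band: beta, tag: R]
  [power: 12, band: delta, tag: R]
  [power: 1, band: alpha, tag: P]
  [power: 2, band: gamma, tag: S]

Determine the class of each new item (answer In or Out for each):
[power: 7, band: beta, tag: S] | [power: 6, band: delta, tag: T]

In, In

All 'In' examples share one property — tag is not R AND power ≥ 5 — and every 'Out' example lacks it.
[power: 7, band: beta, tag: S] → tag is S, power = 7 → In.
[power: 6, band: delta, tag: T] → tag is T, power = 6 → In.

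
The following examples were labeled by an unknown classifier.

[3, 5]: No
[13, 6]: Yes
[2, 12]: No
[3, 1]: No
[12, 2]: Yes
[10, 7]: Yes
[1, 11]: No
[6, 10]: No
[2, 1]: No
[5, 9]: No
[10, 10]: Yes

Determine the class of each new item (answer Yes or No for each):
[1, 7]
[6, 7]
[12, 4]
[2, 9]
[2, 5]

No, No, Yes, No, No

The pattern is that an item is 'Yes' exactly when: first ≥ 7.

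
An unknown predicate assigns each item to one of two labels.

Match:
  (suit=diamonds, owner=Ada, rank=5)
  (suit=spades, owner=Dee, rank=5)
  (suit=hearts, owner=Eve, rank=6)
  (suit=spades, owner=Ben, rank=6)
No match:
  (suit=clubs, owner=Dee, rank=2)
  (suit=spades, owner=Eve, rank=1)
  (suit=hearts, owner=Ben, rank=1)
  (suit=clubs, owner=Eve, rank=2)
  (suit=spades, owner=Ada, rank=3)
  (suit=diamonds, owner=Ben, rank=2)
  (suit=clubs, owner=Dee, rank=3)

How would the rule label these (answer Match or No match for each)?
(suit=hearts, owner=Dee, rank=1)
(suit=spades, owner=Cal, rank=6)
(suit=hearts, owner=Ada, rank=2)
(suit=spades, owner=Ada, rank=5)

The distinguishing property — rank ≥ 5 — holds for all the 'Match' cases and none of the 'No match' cases.
(suit=hearts, owner=Dee, rank=1): rank = 1 — does not pass, so No match.
(suit=spades, owner=Cal, rank=6): rank = 6 — satisfies this, so Match.
(suit=hearts, owner=Ada, rank=2): rank = 2 — does not pass, so No match.
(suit=spades, owner=Ada, rank=5): rank = 5 — satisfies this, so Match.

No match, Match, No match, Match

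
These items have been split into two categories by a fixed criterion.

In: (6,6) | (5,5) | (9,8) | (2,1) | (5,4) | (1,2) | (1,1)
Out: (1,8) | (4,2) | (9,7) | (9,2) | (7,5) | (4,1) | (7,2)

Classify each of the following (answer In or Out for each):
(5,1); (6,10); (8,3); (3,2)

Out, Out, Out, In

A rule that fits every label: |first − second| ≤ 1 — true of each 'In' example, false of each 'Out' one.
(5,1) — |5−1| = 4, hence Out.
(6,10) — |6−10| = 4, hence Out.
(8,3) — |8−3| = 5, hence Out.
(3,2) — |3−2| = 1, hence In.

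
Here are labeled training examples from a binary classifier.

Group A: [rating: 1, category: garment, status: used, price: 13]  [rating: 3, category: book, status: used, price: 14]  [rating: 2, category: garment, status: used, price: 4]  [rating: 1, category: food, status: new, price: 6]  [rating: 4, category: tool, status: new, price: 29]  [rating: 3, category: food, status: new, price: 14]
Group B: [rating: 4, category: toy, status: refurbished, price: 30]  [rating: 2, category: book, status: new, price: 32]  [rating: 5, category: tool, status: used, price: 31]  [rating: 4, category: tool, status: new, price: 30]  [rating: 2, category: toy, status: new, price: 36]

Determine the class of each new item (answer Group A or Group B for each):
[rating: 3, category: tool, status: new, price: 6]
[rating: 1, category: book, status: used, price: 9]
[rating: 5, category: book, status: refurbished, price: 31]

The distinguishing property — price ≤ 29 — holds for all the 'Group A' cases and none of the 'Group B' cases.
[rating: 3, category: tool, status: new, price: 6] → price = 6 → Group A.
[rating: 1, category: book, status: used, price: 9] → price = 9 → Group A.
[rating: 5, category: book, status: refurbished, price: 31] → price = 31 → Group B.

Group A, Group A, Group B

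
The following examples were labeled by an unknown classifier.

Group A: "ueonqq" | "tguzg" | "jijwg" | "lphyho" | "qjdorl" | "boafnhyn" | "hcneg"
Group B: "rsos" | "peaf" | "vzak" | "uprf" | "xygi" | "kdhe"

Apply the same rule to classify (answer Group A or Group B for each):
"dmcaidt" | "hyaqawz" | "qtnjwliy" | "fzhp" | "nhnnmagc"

Group A, Group A, Group A, Group B, Group A

Rule: length ≥ 5. This holds for each 'Group A' example and fails for each 'Group B' one.
"dmcaidt" → length 7 → Group A. "hyaqawz" → length 7 → Group A. "qtnjwliy" → length 8 → Group A. "fzhp" → length 4 → Group B. "nhnnmagc" → length 8 → Group A.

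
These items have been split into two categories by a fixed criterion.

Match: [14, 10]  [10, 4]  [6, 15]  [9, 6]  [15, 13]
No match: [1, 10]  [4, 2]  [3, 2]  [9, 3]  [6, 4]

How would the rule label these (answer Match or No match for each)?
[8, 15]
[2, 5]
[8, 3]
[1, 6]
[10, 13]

The pattern is that an item is 'Match' exactly when: sum ≥ 14.

Match, No match, No match, No match, Match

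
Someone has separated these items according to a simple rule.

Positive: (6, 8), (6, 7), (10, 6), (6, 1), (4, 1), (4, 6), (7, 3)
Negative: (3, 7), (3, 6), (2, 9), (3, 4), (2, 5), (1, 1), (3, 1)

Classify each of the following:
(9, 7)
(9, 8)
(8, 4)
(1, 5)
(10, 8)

Positive, Positive, Positive, Negative, Positive

A rule that fits every label: first ≥ 4 — true of each 'Positive' example, false of each 'Negative' one.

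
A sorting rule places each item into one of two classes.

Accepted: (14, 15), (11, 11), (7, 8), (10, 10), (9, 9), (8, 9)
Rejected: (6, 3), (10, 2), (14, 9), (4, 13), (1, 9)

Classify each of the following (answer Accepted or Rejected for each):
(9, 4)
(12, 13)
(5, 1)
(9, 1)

Rejected, Accepted, Rejected, Rejected

The simplest hypothesis consistent with all the labels is: |first − second| ≤ 1.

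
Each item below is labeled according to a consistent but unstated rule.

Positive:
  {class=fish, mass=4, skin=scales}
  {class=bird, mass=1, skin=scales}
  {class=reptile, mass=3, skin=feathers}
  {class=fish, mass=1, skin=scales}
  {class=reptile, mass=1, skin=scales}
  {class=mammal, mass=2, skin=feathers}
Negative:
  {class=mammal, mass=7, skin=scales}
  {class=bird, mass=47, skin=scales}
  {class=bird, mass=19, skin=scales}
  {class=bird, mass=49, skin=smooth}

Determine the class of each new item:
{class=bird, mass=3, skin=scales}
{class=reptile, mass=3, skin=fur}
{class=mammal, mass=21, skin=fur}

A rule that fits every label: mass ≤ 4 — true of each 'Positive' example, false of each 'Negative' one.
{class=bird, mass=3, skin=scales} — mass = 3, hence Positive. {class=reptile, mass=3, skin=fur} — mass = 3, hence Positive. {class=mammal, mass=21, skin=fur} — mass = 21, hence Negative.

Positive, Positive, Negative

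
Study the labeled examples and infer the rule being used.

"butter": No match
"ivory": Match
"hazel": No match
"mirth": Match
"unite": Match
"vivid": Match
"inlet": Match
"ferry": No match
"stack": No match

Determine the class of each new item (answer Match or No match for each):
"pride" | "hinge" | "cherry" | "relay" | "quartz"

Match, Match, No match, No match, No match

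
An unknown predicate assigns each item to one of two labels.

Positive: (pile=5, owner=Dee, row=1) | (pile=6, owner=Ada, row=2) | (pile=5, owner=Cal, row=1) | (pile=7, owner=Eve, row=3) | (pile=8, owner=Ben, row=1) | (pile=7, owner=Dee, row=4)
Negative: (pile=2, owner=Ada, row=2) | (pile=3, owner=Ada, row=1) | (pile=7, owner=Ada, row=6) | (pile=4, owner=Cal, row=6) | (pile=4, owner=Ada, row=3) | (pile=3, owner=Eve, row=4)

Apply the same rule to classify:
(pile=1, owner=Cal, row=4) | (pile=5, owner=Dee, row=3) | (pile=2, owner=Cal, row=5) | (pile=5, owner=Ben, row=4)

Negative, Positive, Negative, Positive

'Positive' ⟺ row ≤ 4 AND pile ≥ 5.
(pile=1, owner=Cal, row=4) → row = 4, pile = 1 → Negative. (pile=5, owner=Dee, row=3) → row = 3, pile = 5 → Positive. (pile=2, owner=Cal, row=5) → row = 5, pile = 2 → Negative. (pile=5, owner=Ben, row=4) → row = 4, pile = 5 → Positive.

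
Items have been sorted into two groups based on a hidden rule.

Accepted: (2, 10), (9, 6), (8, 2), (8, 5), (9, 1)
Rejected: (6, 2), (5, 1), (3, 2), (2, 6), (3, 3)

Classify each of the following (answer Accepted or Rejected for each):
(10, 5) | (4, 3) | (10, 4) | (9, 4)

One predicate separates the groups cleanly: sum ≥ 10.
(10, 5): 10+5 = 15, satisfies this → Accepted.
(4, 3): 4+3 = 7, does not pass → Rejected.
(10, 4): 10+4 = 14, satisfies this → Accepted.
(9, 4): 9+4 = 13, satisfies this → Accepted.

Accepted, Rejected, Accepted, Accepted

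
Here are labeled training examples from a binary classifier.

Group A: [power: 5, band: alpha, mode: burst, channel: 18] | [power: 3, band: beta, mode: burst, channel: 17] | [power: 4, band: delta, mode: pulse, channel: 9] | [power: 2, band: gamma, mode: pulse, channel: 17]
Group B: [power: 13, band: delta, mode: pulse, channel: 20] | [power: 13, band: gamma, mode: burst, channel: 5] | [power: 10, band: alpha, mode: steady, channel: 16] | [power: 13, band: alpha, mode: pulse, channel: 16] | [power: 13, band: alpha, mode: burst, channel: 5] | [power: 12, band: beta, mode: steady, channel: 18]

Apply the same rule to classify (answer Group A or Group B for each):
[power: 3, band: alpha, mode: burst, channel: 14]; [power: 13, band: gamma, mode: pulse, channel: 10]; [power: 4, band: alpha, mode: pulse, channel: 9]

Group A, Group B, Group A

The common property of the 'Group A' items is: power ≤ 5. No 'Group B' item has it.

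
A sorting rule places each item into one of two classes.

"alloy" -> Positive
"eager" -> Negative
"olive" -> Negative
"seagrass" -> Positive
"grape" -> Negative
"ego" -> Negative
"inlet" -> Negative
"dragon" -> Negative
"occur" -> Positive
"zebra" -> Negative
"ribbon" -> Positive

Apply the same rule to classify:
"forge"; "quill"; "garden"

All 'Positive' examples share one property — has a double letter — and every 'Negative' example lacks it.
"forge" → no doubled letter → Negative.
"quill" → 'll' doubled → Positive.
"garden" → no doubled letter → Negative.

Negative, Positive, Negative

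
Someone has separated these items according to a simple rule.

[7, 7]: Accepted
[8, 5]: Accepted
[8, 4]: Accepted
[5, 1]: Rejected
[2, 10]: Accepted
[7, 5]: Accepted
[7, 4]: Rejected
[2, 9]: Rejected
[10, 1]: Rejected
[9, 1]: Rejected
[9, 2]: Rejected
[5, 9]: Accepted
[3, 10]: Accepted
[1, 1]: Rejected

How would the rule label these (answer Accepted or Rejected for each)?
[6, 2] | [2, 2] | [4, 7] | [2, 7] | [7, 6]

The distinguishing property — sum ≥ 12 — holds for all the 'Accepted' cases and none of the 'Rejected' cases.
[6, 2]: 6+2 = 8, does not satisfy this → Rejected. [2, 2]: 2+2 = 4, does not satisfy this → Rejected. [4, 7]: 4+7 = 11, does not satisfy this → Rejected. [2, 7]: 2+7 = 9, does not satisfy this → Rejected. [7, 6]: 7+6 = 13, qualifies → Accepted.

Rejected, Rejected, Rejected, Rejected, Accepted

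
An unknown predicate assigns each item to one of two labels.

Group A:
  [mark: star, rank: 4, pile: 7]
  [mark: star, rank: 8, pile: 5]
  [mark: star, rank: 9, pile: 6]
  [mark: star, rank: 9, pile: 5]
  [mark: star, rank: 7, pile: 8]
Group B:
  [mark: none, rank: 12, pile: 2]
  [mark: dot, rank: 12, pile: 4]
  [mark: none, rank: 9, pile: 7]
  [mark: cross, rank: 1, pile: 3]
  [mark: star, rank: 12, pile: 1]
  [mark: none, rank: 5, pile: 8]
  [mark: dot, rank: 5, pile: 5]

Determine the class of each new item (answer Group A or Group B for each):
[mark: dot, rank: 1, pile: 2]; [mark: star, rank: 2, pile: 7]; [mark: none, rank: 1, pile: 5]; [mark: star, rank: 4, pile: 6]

The common property of the 'Group A' items is: mark is star AND pile ≥ 2. No 'Group B' item has it.
[mark: dot, rank: 1, pile: 2]: mark is dot, pile = 2, doesn't match → Group B.
[mark: star, rank: 2, pile: 7]: mark is star, pile = 7, checks out → Group A.
[mark: none, rank: 1, pile: 5]: mark is none, pile = 5, doesn't match → Group B.
[mark: star, rank: 4, pile: 6]: mark is star, pile = 6, checks out → Group A.

Group B, Group A, Group B, Group A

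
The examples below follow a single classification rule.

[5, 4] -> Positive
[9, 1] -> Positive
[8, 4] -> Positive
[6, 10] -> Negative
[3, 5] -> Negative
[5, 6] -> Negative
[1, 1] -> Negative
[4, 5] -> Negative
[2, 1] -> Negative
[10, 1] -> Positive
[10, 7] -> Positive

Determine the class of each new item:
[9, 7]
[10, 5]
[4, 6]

A rule that fits every label: first > second AND sum ≥ 8 — true of each 'Positive' example, false of each 'Negative' one.

Positive, Positive, Negative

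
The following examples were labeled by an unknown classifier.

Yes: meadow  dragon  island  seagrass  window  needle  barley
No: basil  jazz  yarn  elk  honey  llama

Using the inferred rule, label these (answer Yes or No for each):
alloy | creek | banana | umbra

The classifier is using: length ≥ 6.
alloy: length 5, does not pass → No. creek: length 5, does not pass → No. banana: length 6, qualifies → Yes. umbra: length 5, does not pass → No.

No, No, Yes, No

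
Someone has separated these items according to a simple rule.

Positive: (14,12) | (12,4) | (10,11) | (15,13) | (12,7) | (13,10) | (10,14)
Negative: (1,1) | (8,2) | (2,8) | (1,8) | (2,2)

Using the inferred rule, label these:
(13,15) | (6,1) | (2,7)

Positive, Negative, Negative

The distinguishing property — sum ≥ 16 — holds for all the 'Positive' cases and none of the 'Negative' cases.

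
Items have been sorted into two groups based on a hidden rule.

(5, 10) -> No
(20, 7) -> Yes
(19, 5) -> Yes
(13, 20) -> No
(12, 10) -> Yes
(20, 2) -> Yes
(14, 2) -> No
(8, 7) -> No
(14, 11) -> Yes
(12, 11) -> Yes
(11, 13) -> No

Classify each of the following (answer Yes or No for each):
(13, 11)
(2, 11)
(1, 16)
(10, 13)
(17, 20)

Yes, No, No, No, No

The distinguishing property — first > second AND sum ≥ 22 — holds for all the 'Yes' cases and none of the 'No' cases.
(13, 11): 13 > 11, 13+11 = 24 — checks out, so Yes.
(2, 11): 2 < 11, 2+11 = 13 — fails this test, so No.
(1, 16): 1 < 16, 1+16 = 17 — fails this test, so No.
(10, 13): 10 < 13, 10+13 = 23 — fails this test, so No.
(17, 20): 17 < 20, 17+20 = 37 — fails this test, so No.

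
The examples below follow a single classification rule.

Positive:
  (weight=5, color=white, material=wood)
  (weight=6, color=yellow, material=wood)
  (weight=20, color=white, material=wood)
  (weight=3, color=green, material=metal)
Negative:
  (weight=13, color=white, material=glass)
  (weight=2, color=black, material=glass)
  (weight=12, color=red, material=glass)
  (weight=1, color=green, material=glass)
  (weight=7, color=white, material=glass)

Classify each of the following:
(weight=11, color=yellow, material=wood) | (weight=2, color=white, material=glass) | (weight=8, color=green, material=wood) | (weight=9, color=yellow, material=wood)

Positive, Negative, Positive, Positive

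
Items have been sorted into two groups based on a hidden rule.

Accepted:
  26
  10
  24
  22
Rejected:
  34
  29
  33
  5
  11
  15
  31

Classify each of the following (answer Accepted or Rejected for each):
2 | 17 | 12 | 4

Accepted, Rejected, Accepted, Accepted

A rule that fits every label: even AND at most 26 — true of each 'Accepted' example, false of each 'Rejected' one.
2 — 2 is even, 2 ≤ 26, hence Accepted.
17 — 17 is odd, 17 ≤ 26, hence Rejected.
12 — 12 is even, 12 ≤ 26, hence Accepted.
4 — 4 is even, 4 ≤ 26, hence Accepted.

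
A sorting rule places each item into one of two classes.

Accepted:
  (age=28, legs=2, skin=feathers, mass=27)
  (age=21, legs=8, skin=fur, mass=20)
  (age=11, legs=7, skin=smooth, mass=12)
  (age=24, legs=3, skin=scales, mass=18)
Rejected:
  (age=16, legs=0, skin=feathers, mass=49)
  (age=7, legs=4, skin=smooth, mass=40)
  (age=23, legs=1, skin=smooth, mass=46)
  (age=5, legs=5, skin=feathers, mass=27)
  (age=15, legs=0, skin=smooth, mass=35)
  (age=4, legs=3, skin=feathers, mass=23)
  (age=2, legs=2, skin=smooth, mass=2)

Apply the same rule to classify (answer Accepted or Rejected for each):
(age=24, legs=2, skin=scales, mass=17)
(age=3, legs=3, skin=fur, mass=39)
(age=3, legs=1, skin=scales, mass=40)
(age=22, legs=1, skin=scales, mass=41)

The classifier is using: age ≥ 7 AND mass ≤ 27.
Accepted: (age=24, legs=2, skin=scales, mass=17), since age = 24, mass = 17. Rejected: (age=3, legs=3, skin=fur, mass=39), since age = 3, mass = 39. Rejected: (age=3, legs=1, skin=scales, mass=40), since age = 3, mass = 40. Rejected: (age=22, legs=1, skin=scales, mass=41), since age = 22, mass = 41.

Accepted, Rejected, Rejected, Rejected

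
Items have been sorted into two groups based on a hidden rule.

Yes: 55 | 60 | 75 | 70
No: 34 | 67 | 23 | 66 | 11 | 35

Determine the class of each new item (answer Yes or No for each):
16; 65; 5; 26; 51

A rule that fits every label: multiple of 5 AND at least 55 — true of each 'Yes' example, false of each 'No' one.
16: No (16 = 5·3 + 1, 16 < 55).
65: Yes (65 = 5·13, 65 ≥ 55).
5: No (5 = 5·1, 5 < 55).
26: No (26 = 5·5 + 1, 26 < 55).
51: No (51 = 5·10 + 1, 51 < 55).

No, Yes, No, No, No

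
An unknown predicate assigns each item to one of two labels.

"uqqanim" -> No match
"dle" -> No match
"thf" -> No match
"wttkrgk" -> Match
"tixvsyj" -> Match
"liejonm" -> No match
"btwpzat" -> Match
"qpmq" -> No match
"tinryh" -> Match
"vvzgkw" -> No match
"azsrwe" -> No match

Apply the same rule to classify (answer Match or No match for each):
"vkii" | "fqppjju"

No match, No match

Every 'Match' example satisfies: length ≥ 4 AND contains 't'. None of the 'No match' examples do.
"vkii" — length 4, no 't', hence No match. "fqppjju" — length 7, no 't', hence No match.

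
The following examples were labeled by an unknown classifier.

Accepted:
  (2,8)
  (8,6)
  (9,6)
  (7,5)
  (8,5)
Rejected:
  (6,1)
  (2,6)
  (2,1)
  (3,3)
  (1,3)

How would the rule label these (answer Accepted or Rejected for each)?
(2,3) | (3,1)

Rejected, Rejected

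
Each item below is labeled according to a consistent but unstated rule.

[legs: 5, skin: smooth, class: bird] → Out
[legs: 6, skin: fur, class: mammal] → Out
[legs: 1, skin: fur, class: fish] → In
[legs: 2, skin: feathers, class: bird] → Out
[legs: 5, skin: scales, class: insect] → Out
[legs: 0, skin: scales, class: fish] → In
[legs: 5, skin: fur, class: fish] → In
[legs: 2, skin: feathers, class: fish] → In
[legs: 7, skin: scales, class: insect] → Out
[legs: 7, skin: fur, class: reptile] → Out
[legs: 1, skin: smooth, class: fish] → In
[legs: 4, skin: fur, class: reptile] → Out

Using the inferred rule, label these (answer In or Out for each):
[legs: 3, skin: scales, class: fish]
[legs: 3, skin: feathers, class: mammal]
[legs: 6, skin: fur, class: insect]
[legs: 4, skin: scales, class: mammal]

Checking candidate rules against both groups, what survives is: class is fish.

In, Out, Out, Out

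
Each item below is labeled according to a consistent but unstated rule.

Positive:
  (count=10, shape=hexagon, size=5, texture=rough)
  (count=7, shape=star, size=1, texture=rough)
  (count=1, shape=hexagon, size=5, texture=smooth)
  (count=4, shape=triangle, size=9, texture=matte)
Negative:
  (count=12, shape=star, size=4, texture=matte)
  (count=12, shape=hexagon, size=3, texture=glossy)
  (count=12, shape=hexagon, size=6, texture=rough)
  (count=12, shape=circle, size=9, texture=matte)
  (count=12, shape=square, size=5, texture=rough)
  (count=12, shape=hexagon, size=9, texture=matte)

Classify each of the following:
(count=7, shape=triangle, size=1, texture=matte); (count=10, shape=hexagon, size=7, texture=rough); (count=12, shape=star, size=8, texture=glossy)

The pattern is that an item is 'Positive' exactly when: count ≤ 10.
(count=7, shape=triangle, size=1, texture=matte) — count = 7, hence Positive.
(count=10, shape=hexagon, size=7, texture=rough) — count = 10, hence Positive.
(count=12, shape=star, size=8, texture=glossy) — count = 12, hence Negative.

Positive, Positive, Negative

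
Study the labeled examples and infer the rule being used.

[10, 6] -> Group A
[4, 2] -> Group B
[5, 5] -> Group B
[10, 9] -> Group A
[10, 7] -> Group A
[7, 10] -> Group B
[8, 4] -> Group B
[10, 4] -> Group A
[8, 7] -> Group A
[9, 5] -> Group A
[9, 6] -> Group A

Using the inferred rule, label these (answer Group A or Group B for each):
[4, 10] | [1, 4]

Group B, Group B

All 'Group A' examples share one property — first > second AND sum ≥ 14 — and every 'Group B' example lacks it.
Group B: [4, 10], since 4 < 10, 4+10 = 14. Group B: [1, 4], since 1 < 4, 1+4 = 5.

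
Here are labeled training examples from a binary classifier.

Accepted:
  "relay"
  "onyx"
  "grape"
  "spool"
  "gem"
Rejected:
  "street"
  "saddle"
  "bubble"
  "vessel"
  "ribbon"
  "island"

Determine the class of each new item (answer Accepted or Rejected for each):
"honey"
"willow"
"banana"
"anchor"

The pattern is that an item is 'Accepted' exactly when: length ≤ 5.

Accepted, Rejected, Rejected, Rejected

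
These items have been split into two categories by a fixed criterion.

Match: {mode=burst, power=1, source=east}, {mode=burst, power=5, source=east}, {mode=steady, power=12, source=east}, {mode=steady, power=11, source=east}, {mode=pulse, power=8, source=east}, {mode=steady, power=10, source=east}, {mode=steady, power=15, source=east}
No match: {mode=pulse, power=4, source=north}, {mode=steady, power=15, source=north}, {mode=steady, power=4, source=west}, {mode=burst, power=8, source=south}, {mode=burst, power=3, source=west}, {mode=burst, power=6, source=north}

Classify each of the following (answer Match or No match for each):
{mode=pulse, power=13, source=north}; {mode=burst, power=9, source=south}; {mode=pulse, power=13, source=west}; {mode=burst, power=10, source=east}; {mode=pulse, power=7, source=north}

A rule that fits every label: source is east — true of each 'Match' example, false of each 'No match' one.

No match, No match, No match, Match, No match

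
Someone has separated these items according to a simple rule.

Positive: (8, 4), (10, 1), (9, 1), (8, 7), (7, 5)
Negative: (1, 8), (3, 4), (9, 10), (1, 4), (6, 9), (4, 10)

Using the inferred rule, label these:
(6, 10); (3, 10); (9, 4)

Negative, Negative, Positive

Rule: first > second. This holds for each 'Positive' example and fails for each 'Negative' one.
(6, 10) → 6 < 10 → Negative. (3, 10) → 3 < 10 → Negative. (9, 4) → 9 > 4 → Positive.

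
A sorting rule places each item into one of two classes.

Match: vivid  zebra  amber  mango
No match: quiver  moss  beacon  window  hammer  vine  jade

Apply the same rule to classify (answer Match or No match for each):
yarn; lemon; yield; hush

No match, Match, Match, No match

'Match' ⟺ odd length.
yarn — length 4, hence No match.
lemon — length 5, hence Match.
yield — length 5, hence Match.
hush — length 4, hence No match.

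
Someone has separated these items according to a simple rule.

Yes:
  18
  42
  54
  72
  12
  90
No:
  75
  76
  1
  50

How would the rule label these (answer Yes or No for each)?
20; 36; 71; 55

One predicate separates the groups cleanly: multiple of 6.

No, Yes, No, No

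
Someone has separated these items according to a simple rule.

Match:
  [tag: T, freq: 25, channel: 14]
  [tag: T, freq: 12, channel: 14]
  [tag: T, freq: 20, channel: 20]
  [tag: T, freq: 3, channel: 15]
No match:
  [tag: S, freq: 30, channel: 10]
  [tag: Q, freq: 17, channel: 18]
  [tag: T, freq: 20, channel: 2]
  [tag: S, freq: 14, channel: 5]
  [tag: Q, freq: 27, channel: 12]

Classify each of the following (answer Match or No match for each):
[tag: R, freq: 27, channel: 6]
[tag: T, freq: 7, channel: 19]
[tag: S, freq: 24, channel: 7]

'Match' ⟺ tag is T AND channel ≥ 5.
[tag: R, freq: 27, channel: 6]: No match (tag is R, channel = 6). [tag: T, freq: 7, channel: 19]: Match (tag is T, channel = 19). [tag: S, freq: 24, channel: 7]: No match (tag is S, channel = 7).

No match, Match, No match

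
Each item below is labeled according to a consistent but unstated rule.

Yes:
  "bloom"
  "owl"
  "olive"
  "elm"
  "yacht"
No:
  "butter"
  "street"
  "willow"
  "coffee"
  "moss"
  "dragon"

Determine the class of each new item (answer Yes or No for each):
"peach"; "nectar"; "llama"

The pattern is that an item is 'Yes' exactly when: odd length.
"peach" — length 5, hence Yes. "nectar" — length 6, hence No. "llama" — length 5, hence Yes.

Yes, No, Yes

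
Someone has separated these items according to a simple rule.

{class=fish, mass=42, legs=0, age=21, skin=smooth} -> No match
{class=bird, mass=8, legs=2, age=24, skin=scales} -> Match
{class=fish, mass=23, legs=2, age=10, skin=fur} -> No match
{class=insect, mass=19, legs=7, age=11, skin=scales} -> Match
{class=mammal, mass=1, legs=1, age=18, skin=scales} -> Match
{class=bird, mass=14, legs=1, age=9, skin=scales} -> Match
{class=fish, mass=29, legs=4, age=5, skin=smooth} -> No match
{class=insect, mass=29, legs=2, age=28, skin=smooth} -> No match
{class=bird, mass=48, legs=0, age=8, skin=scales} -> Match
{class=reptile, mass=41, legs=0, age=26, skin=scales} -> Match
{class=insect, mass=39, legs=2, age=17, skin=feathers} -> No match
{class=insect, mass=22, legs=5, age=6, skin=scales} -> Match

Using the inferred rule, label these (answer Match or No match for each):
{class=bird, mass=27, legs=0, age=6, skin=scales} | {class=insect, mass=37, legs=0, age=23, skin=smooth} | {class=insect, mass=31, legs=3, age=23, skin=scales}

Match, No match, Match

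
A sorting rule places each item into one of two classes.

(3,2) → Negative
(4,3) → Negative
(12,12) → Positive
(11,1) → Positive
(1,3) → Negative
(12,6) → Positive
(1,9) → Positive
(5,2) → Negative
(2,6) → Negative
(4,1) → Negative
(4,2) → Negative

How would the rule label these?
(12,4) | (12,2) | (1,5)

The rule appears to be: sum ≥ 10.

Positive, Positive, Negative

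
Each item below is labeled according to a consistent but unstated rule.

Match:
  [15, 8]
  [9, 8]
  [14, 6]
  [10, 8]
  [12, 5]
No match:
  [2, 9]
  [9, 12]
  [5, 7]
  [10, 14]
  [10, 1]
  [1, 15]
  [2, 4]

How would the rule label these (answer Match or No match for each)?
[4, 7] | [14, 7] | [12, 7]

No match, Match, Match

The simplest hypothesis consistent with all the labels is: first > second AND sum ≥ 12.
[4, 7] — 4 < 7, 4+7 = 11, hence No match.
[14, 7] — 14 > 7, 14+7 = 21, hence Match.
[12, 7] — 12 > 7, 12+7 = 19, hence Match.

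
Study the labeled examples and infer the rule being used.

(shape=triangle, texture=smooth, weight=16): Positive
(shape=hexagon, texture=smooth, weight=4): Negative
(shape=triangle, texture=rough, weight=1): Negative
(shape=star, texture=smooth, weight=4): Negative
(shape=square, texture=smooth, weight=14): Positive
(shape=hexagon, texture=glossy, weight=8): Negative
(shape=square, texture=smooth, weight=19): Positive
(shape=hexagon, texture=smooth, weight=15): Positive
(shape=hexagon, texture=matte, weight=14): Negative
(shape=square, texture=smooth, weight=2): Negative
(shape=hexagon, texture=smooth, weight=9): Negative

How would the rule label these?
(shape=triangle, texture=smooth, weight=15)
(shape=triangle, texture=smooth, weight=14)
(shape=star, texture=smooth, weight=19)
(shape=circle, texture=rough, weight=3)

One predicate separates the groups cleanly: texture is smooth AND weight ≥ 14.
Positive: (shape=triangle, texture=smooth, weight=15), since texture is smooth, weight = 15.
Positive: (shape=triangle, texture=smooth, weight=14), since texture is smooth, weight = 14.
Positive: (shape=star, texture=smooth, weight=19), since texture is smooth, weight = 19.
Negative: (shape=circle, texture=rough, weight=3), since texture is rough, weight = 3.

Positive, Positive, Positive, Negative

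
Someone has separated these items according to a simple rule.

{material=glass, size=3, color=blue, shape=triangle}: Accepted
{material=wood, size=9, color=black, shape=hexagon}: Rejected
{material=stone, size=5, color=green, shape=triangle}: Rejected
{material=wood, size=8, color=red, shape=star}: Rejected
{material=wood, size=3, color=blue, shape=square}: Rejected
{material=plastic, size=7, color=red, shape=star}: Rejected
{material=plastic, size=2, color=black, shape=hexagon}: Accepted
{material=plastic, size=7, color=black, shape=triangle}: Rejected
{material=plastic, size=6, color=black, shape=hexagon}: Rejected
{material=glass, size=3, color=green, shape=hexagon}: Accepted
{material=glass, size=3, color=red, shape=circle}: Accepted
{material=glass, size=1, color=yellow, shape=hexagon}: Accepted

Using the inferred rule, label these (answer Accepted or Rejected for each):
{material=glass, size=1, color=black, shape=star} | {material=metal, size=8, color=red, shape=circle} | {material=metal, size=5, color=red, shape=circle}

Accepted, Rejected, Rejected

The distinguishing property — material is glass OR size = 2 — holds for all the 'Accepted' cases and none of the 'Rejected' cases.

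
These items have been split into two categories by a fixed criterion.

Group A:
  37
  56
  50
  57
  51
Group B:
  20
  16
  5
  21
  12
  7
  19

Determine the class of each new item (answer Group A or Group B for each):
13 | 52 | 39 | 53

Group B, Group A, Group A, Group A

'Group A' ⟺ at least 37.
13: 13 < 37, doesn't match → Group B. 52: 52 ≥ 37, qualifies → Group A. 39: 39 ≥ 37, qualifies → Group A. 53: 53 ≥ 37, qualifies → Group A.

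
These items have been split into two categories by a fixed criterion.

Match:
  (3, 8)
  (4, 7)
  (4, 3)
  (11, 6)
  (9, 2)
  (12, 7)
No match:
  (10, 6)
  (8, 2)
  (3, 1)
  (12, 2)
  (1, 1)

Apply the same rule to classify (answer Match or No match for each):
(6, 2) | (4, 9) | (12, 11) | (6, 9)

No match, Match, Match, Match

All 'Match' examples share one property — sum is odd — and every 'No match' example lacks it.
(6, 2) — 6+2 = 8, hence No match. (4, 9) — 4+9 = 13, hence Match. (12, 11) — 12+11 = 23, hence Match. (6, 9) — 6+9 = 15, hence Match.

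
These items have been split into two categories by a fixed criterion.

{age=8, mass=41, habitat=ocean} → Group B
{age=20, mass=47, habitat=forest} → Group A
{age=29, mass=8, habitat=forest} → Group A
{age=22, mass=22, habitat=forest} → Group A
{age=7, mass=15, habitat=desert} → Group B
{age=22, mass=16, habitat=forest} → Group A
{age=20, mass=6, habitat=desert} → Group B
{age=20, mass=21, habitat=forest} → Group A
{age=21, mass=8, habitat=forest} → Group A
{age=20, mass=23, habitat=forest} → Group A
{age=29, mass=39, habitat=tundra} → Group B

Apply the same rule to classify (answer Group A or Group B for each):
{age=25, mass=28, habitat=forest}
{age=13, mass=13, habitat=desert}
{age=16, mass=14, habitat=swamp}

Checking candidate rules against both groups, what survives is: habitat is forest.
{age=25, mass=28, habitat=forest}: habitat is forest, checks out → Group A. {age=13, mass=13, habitat=desert}: habitat is desert, fails the rule → Group B. {age=16, mass=14, habitat=swamp}: habitat is swamp, fails the rule → Group B.

Group A, Group B, Group B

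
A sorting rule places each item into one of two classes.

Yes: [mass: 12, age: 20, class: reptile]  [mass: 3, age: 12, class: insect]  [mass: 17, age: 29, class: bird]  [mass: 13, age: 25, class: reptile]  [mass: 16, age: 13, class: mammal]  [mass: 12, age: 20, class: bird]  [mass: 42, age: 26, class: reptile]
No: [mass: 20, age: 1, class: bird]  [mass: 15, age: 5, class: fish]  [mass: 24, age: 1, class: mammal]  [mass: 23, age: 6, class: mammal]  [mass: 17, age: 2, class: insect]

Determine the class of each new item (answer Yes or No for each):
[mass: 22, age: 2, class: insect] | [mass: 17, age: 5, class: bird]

No, No

The pattern is that an item is 'Yes' exactly when: age ≥ 12.
[mass: 22, age: 2, class: insect]: No (age = 2).
[mass: 17, age: 5, class: bird]: No (age = 5).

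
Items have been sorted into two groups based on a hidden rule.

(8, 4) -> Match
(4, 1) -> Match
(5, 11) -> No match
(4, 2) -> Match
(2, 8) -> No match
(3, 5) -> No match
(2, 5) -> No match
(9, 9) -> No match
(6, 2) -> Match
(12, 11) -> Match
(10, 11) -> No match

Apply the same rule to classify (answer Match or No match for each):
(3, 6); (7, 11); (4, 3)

No match, No match, Match

Looking at the examples, the only property every 'Match' case has and every 'No match' case lacks is: first > second.
(3, 6): 3 < 6 — lacks this property, so No match. (7, 11): 7 < 11 — lacks this property, so No match. (4, 3): 4 > 3 — qualifies, so Match.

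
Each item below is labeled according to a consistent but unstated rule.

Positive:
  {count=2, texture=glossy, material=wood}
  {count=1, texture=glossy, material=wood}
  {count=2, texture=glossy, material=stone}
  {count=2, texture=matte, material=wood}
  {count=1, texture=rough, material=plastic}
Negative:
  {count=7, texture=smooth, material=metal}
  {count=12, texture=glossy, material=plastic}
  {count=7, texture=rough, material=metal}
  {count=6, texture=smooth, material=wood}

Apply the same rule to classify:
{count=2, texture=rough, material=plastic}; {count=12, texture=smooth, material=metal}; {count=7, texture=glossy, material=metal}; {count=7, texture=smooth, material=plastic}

The common property of the 'Positive' items is: count ≤ 2. No 'Negative' item has it.

Positive, Negative, Negative, Negative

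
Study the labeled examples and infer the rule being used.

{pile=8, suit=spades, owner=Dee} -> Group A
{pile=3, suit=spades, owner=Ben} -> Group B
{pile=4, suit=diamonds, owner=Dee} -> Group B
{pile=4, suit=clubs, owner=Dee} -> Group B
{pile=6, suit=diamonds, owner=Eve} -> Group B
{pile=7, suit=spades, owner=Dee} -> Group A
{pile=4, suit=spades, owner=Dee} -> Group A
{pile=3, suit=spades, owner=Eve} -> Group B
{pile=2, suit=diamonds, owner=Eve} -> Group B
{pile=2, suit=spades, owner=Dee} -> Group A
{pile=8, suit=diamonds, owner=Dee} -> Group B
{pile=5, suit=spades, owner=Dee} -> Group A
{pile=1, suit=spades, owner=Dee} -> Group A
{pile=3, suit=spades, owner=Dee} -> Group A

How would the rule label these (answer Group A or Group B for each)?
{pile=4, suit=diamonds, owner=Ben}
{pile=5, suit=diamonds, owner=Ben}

Group B, Group B

The pattern is that an item is 'Group A' exactly when: suit is spades AND owner is Dee.
{pile=4, suit=diamonds, owner=Ben} → suit is diamonds, owner is Ben → Group B. {pile=5, suit=diamonds, owner=Ben} → suit is diamonds, owner is Ben → Group B.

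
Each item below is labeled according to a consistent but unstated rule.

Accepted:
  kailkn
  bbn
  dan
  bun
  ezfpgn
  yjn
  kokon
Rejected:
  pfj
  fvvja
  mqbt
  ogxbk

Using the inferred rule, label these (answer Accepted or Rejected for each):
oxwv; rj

Rejected, Rejected

Rule: contains 'n'. This holds for each 'Accepted' example and fails for each 'Rejected' one.
Rejected: oxwv, since no 'n'.
Rejected: rj, since no 'n'.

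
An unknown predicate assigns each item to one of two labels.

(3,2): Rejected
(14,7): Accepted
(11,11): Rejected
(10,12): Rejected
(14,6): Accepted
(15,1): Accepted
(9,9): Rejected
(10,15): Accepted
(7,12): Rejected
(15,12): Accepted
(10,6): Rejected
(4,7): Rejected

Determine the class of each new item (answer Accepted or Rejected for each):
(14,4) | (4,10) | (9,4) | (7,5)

Accepted, Rejected, Rejected, Rejected

Every 'Accepted' example satisfies: max ≥ 14. None of the 'Rejected' examples do.
(14,4): max 14, matches → Accepted.
(4,10): max 10, does not pass → Rejected.
(9,4): max 9, does not pass → Rejected.
(7,5): max 7, does not pass → Rejected.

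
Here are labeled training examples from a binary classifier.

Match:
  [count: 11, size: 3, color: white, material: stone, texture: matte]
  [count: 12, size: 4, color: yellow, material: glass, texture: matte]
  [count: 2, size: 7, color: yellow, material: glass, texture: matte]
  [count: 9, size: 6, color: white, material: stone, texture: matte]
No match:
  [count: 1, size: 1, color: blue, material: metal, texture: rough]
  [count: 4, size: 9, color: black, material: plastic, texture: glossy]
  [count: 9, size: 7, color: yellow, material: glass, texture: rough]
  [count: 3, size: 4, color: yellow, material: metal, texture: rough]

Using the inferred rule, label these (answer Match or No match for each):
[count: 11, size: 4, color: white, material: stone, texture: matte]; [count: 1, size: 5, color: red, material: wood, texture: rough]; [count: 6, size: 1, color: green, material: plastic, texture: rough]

The rule appears to be: texture is matte.
[count: 11, size: 4, color: white, material: stone, texture: matte]: Match (texture is matte). [count: 1, size: 5, color: red, material: wood, texture: rough]: No match (texture is rough). [count: 6, size: 1, color: green, material: plastic, texture: rough]: No match (texture is rough).

Match, No match, No match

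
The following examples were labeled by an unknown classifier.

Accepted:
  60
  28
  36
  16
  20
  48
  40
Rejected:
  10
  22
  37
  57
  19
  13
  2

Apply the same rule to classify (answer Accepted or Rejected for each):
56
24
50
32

Accepted, Accepted, Rejected, Accepted

The distinguishing property — multiple of 4 — holds for all the 'Accepted' cases and none of the 'Rejected' cases.
56: 56 = 4·14 — has this property, so Accepted.
24: 24 = 4·6 — has this property, so Accepted.
50: 50 = 4·12 + 2 — does not fit, so Rejected.
32: 32 = 4·8 — has this property, so Accepted.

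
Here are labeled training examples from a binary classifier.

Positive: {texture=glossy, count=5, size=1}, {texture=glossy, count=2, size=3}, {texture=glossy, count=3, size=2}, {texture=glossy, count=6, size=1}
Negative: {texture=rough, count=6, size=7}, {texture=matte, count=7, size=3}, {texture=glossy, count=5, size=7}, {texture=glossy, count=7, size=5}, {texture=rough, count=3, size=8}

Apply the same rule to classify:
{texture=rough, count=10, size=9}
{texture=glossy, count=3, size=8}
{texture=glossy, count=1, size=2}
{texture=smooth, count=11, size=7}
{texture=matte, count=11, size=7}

The pattern is that an item is 'Positive' exactly when: texture is glossy AND size ≤ 3.
{texture=rough, count=10, size=9}: texture is rough, size = 9 — does not fit, so Negative. {texture=glossy, count=3, size=8}: texture is glossy, size = 8 — does not fit, so Negative. {texture=glossy, count=1, size=2}: texture is glossy, size = 2 — satisfies this, so Positive. {texture=smooth, count=11, size=7}: texture is smooth, size = 7 — does not fit, so Negative. {texture=matte, count=11, size=7}: texture is matte, size = 7 — does not fit, so Negative.

Negative, Negative, Positive, Negative, Negative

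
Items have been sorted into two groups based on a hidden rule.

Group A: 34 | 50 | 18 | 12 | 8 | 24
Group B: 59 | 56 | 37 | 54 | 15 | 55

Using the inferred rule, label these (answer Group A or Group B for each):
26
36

One predicate separates the groups cleanly: even AND at most 50.
26: Group A (26 is even, 26 ≤ 50). 36: Group A (36 is even, 36 ≤ 50).

Group A, Group A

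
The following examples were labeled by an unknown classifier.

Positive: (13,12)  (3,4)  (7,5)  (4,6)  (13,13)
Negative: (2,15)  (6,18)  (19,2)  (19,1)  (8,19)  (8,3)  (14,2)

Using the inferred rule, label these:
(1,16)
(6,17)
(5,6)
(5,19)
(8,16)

Negative, Negative, Positive, Negative, Negative

The distinguishing property — |first − second| ≤ 2 — holds for all the 'Positive' cases and none of the 'Negative' cases.
(1,16): |1−16| = 15, does not fit → Negative.
(6,17): |6−17| = 11, does not fit → Negative.
(5,6): |5−6| = 1, satisfies this → Positive.
(5,19): |5−19| = 14, does not fit → Negative.
(8,16): |8−16| = 8, does not fit → Negative.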